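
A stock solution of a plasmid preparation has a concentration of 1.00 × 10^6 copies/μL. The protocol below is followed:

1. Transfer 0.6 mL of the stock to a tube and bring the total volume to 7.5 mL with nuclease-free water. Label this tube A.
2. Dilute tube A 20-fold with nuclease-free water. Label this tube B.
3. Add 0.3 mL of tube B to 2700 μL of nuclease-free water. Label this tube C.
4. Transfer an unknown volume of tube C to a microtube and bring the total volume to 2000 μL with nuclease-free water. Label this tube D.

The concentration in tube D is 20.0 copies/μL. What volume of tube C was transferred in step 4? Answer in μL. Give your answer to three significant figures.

100 μL

Step 1: 0.6 mL brought to 7.5 mL → factor 7.5/0.6 = 12.5
Step 2: 20-fold → factor 20
Step 3: 0.3 mL + 2700 μL = 3 mL total → factor 3/0.3 = 10
Step 4: v brought to 2000 μL → factor = 2000 μL/v
Product of known-step factors = 2500
Overall factor = 1.00 × 10^6 copies/μL / (20.0 copies/μL) = 50000
Step-4 factor = 50000 / 2500 = 20
v = 2000 μL / 20 = 100 μL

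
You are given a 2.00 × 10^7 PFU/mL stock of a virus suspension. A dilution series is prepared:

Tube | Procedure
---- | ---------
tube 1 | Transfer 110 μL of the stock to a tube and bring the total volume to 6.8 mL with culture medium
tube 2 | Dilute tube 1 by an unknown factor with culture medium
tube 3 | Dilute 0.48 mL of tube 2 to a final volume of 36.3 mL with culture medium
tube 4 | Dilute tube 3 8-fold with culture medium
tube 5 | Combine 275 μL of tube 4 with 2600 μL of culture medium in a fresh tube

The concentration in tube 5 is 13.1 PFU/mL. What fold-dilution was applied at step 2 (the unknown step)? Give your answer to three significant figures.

3.90-fold

Step 1: 110 μL brought to 6.8 mL → factor 6800/110 = 61.818
Step 2: unknown factor x
Step 3: 0.48 mL brought to 36.3 mL → factor 36.3/0.48 = 75.625
Step 4: 8-fold → factor 8
Step 5: 275 μL + 2600 μL = 2875 μL total → factor 2875/275 = 10.455
Product of known-step factors = 3.91 × 10^5
Overall factor = 2.00 × 10^7 PFU/mL / (13.1 PFU/mL) = 1.5267 × 10^6
x = 1.5267 × 10^6 / 3.91 × 10^5 = 3.90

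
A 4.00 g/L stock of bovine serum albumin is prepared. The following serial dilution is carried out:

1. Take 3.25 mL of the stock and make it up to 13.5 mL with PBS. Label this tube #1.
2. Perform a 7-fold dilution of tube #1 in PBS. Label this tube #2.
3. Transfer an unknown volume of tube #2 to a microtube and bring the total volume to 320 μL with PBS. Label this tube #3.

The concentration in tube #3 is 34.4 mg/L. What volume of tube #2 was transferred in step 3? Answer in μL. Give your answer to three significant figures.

80.0 μL

Step 1: 3.25 mL brought to 13.5 mL → factor 13.5/3.25 = 4.1538
Step 2: 7-fold → factor 7
Step 3: v brought to 320 μL → factor = 320 μL/v
Product of known-step factors = 29.077
Overall factor = 4.00 g/L / (34.4 mg/L) = 116.28
Step-3 factor = 116.28 / 29.077 = 3.999
v = 320 μL / 3.999 = 80.0 μL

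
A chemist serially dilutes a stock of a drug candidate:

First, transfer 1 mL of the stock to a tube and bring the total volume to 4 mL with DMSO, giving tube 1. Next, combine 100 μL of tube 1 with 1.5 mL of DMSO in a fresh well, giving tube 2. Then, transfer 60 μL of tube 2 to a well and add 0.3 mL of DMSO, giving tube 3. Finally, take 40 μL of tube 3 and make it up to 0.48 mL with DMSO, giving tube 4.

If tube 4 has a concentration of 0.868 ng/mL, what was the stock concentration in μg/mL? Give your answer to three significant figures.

4.00 μg/mL

Step 1: 1 mL brought to 4 mL → factor 4/1 = 4
Step 2: 100 μL + 1.5 mL = 1600 μL total → factor 1600/100 = 16
Step 3: 60 μL + 0.3 mL = 360 μL total → factor 360/60 = 6
Step 4: 40 μL brought to 0.48 mL → factor 480/40 = 12
Overall dilution factor = 4 × 16 × 6 × 12 = 4608
Stock = 0.868 ng/mL × 4608 = 4000 ng/mL = 4.00 μg/mL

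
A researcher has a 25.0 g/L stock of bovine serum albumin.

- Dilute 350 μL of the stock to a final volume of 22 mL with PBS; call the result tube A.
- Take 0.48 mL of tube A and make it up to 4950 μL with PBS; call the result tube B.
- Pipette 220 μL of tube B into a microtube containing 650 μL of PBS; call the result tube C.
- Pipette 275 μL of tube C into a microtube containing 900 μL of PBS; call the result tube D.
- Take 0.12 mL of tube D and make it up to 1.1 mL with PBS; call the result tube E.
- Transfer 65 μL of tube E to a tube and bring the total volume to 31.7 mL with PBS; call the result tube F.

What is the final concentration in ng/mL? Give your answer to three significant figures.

0.511 ng/mL

Step 1: 350 μL brought to 22 mL → factor 22000/350 = 62.857
Step 2: 0.48 mL brought to 4950 μL → factor 4.95/0.48 = 10.312
Step 3: 220 μL + 650 μL = 870 μL total → factor 870/220 = 3.9545
Step 4: 275 μL + 900 μL = 1175 μL total → factor 1175/275 = 4.2727
Step 5: 0.12 mL brought to 1.1 mL → factor 1.1/0.12 = 9.1667
Step 6: 65 μL brought to 31.7 mL → factor 31700/65 = 487.69
Overall dilution factor = 62.857 × 10.312 × 3.9545 × 4.2727 × 9.1667 × 487.69 = 4.8964 × 10^7
Final = 25.0 g/L / 4.8964 × 10^7 = 5.106 × 10^-7 g/L = 0.511 ng/mL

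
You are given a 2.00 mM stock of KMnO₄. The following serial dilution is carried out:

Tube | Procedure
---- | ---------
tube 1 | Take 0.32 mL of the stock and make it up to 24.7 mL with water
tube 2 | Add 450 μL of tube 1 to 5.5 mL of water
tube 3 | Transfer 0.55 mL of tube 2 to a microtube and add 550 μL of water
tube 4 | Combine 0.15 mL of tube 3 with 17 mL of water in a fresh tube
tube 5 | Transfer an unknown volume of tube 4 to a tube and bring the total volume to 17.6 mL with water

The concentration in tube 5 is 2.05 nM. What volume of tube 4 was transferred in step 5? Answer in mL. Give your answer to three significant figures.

Step 1: 0.32 mL brought to 24.7 mL → factor 24.7/0.32 = 77.188
Step 2: 450 μL + 5.5 mL = 5950 μL total → factor 5950/450 = 13.222
Step 3: 0.55 mL + 550 μL = 1.1 mL total → factor 1.1/0.55 = 2
Step 4: 0.15 mL + 17 mL = 17.15 mL total → factor 17.15/0.15 = 114.33
Step 5: v brought to 17.6 mL → factor = 17.6 mL/v
Product of known-step factors = 2.3337 × 10^5
Overall factor = 2.00 mM / (2.05 nM) = 9.7561 × 10^5
Step-5 factor = 9.7561 × 10^5 / 2.3337 × 10^5 = 4.1804
v = 17.6 mL / 4.1804 = 4.21 mL

4.21 mL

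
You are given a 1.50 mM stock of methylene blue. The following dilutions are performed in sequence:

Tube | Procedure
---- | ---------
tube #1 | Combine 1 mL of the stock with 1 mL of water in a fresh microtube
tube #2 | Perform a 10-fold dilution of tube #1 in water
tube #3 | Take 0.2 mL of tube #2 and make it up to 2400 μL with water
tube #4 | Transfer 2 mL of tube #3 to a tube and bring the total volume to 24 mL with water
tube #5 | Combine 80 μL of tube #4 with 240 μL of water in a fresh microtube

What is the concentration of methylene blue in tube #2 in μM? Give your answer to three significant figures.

75.0 μM

Step 1: 1 mL + 1 mL = 2 mL total → factor 2/1 = 2
Step 2: 10-fold → factor 10
Dilution factor through tube #2 = 2 × 10 = 20
[tube #2] = 1.50 mM / 20 = 0.07500 mM = 75.0 μM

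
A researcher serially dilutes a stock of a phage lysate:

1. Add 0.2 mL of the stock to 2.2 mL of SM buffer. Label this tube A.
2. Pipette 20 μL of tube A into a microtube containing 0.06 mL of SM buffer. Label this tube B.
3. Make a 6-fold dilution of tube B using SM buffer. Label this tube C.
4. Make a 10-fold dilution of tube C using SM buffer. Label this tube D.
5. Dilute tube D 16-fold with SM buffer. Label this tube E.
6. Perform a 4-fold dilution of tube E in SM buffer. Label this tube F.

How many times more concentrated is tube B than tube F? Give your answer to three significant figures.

3.84 × 10^3

Step 1: 0.2 mL + 2.2 mL = 2.4 mL total → factor 2.4/0.2 = 12
Step 2: 20 μL + 0.06 mL = 80 μL total → factor 80/20 = 4
Step 3: 6-fold → factor 6
Step 4: 10-fold → factor 10
Step 5: 16-fold → factor 16
Step 6: 4-fold → factor 4
Dilution factor to tube B = 48; to tube F = 1.8432 × 10^5
[tube B]/[tube F] = (factor to tube F)/(factor to tube B) = 1.8432 × 10^5/48 = 3.84 × 10^3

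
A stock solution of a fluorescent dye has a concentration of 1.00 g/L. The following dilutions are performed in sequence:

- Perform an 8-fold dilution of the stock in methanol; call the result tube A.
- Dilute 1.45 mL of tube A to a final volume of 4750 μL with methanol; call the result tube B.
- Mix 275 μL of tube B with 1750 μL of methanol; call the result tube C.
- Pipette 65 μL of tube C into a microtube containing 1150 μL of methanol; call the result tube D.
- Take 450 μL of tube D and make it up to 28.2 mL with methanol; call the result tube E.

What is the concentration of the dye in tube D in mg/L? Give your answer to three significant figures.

Step 1: 8-fold → factor 8
Step 2: 1.45 mL brought to 4750 μL → factor 4.75/1.45 = 3.2759
Step 3: 275 μL + 1750 μL = 2025 μL total → factor 2025/275 = 7.3636
Step 4: 65 μL + 1150 μL = 1215 μL total → factor 1215/65 = 18.692
Dilution factor through tube D = 8 × 3.2759 × 7.3636 × 18.692 = 3607.2
[tube D] = 1.00 g/L / 3607.2 = 0.0002772 g/L = 0.277 mg/L

0.277 mg/L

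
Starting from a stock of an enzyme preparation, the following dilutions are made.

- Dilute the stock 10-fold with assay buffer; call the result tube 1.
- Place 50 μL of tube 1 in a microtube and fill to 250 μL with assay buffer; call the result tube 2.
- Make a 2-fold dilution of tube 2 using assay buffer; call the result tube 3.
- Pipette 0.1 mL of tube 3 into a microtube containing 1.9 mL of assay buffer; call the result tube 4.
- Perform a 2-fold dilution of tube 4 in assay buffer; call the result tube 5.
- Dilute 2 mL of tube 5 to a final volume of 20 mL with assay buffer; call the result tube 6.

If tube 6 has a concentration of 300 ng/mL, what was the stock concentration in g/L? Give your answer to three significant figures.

12.0 g/L

Step 1: 10-fold → factor 10
Step 2: 50 μL brought to 250 μL → factor 250/50 = 5
Step 3: 2-fold → factor 2
Step 4: 0.1 mL + 1.9 mL = 2 mL total → factor 2/0.1 = 20
Step 5: 2-fold → factor 2
Step 6: 2 mL brought to 20 mL → factor 20/2 = 10
Overall dilution factor = 10 × 5 × 2 × 20 × 2 × 10 = 40000
Stock = 300 ng/mL × 40000 = 1.200 × 10^7 ng/mL = 12.0 g/L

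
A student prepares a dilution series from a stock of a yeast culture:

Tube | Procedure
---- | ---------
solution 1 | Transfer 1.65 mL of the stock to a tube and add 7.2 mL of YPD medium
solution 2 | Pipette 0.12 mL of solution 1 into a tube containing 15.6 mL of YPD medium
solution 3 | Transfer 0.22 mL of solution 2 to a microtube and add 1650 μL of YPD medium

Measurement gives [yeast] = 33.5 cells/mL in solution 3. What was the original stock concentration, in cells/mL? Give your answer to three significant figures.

Step 1: 1.65 mL + 7.2 mL = 8.85 mL total → factor 8.85/1.65 = 5.3636
Step 2: 0.12 mL + 15.6 mL = 15.72 mL total → factor 15.72/0.12 = 131
Step 3: 0.22 mL + 1650 μL = 1.87 mL total → factor 1.87/0.22 = 8.5
Overall dilution factor = 5.3636 × 131 × 8.5 = 5972.4
Stock = 33.5 cells/mL × 5972.4 = 2.00 × 10^5 cells/mL

2.00 × 10^5 cells/mL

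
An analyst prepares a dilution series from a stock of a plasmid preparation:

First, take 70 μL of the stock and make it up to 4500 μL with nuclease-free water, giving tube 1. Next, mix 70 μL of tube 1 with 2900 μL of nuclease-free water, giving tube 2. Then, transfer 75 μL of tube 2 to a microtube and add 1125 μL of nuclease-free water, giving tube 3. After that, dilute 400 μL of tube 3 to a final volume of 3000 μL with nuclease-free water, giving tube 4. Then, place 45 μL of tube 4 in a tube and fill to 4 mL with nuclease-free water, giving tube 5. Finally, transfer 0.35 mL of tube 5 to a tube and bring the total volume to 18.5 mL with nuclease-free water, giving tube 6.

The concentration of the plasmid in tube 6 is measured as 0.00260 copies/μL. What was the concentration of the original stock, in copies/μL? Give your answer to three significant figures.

4.00 × 10^6 copies/μL

Step 1: 70 μL brought to 4500 μL → factor 4500/70 = 64.286
Step 2: 70 μL + 2900 μL = 2970 μL total → factor 2970/70 = 42.429
Step 3: 75 μL + 1125 μL = 1200 μL total → factor 1200/75 = 16
Step 4: 400 μL brought to 3000 μL → factor 3000/400 = 7.5
Step 5: 45 μL brought to 4 mL → factor 4000/45 = 88.889
Step 6: 0.35 mL brought to 18.5 mL → factor 18.5/0.35 = 52.857
Overall dilution factor = 64.286 × 42.429 × 16 × 7.5 × 88.889 × 52.857 = 1.5378 × 10^9
Stock = 0.00260 copies/μL × 1.5378 × 10^9 = 4.00 × 10^6 copies/μL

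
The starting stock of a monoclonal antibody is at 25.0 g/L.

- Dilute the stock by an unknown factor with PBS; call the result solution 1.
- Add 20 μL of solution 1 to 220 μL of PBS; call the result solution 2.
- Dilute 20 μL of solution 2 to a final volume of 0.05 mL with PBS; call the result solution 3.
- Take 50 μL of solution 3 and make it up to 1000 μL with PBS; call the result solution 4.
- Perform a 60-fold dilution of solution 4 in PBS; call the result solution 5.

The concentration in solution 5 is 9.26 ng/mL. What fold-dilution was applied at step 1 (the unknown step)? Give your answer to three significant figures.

75.0-fold

Step 1: unknown factor x
Step 2: 20 μL + 220 μL = 240 μL total → factor 240/20 = 12
Step 3: 20 μL brought to 0.05 mL → factor 50/20 = 2.5
Step 4: 50 μL brought to 1000 μL → factor 1000/50 = 20
Step 5: 60-fold → factor 60
Product of known-step factors = 36000
Overall factor = 25.0 g/L / (9.26 ng/mL) = 2.6998 × 10^6
x = 2.6998 × 10^6 / 36000 = 75.0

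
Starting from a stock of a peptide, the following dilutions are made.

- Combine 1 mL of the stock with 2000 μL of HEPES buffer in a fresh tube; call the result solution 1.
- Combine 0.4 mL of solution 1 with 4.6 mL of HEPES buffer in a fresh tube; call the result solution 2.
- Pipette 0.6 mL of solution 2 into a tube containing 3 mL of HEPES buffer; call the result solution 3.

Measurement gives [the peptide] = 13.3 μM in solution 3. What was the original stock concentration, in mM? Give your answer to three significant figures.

2.99 mM

Step 1: 1 mL + 2000 μL = 3 mL total → factor 3/1 = 3
Step 2: 0.4 mL + 4.6 mL = 5 mL total → factor 5/0.4 = 12.5
Step 3: 0.6 mL + 3 mL = 3.6 mL total → factor 3.6/0.6 = 6
Overall dilution factor = 3 × 12.5 × 6 = 225
Stock = 13.3 μM × 225 = 2992 μM = 2.99 mM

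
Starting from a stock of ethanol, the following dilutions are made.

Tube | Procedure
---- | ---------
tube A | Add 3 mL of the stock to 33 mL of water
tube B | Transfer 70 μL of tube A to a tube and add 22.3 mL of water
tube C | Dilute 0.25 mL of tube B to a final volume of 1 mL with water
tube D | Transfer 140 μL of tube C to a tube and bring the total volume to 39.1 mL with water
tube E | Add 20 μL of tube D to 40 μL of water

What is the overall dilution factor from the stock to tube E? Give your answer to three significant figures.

Step 1: 3 mL + 33 mL = 36 mL total → factor 36/3 = 12
Step 2: 70 μL + 22.3 mL = 22370 μL total → factor 22370/70 = 319.57
Step 3: 0.25 mL brought to 1 mL → factor 1/0.25 = 4
Step 4: 140 μL brought to 39.1 mL → factor 39100/140 = 279.29
Step 5: 20 μL + 40 μL = 60 μL total → factor 60/20 = 3
Overall dilution factor = 12 × 319.57 × 4 × 279.29 × 3 = 1.2852 × 10^7

1.29 × 10^7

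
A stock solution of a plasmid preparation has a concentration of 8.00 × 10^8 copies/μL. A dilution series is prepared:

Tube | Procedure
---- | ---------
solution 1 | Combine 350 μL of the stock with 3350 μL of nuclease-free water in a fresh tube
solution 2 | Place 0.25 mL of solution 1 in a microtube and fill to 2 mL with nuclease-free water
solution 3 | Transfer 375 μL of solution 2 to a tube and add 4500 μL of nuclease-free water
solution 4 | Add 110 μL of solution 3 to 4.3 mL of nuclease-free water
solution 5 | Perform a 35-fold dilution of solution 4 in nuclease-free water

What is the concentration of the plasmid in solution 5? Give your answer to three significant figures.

Step 1: 350 μL + 3350 μL = 3700 μL total → factor 3700/350 = 10.571
Step 2: 0.25 mL brought to 2 mL → factor 2/0.25 = 8
Step 3: 375 μL + 4500 μL = 4875 μL total → factor 4875/375 = 13
Step 4: 110 μL + 4.3 mL = 4410 μL total → factor 4410/110 = 40.091
Step 5: 35-fold → factor 35
Overall dilution factor = 10.571 × 8 × 13 × 40.091 × 35 = 1.5427 × 10^6
Final = 8.00 × 10^8 copies/μL / 1.5427 × 10^6 = 519 copies/μL

519 copies/μL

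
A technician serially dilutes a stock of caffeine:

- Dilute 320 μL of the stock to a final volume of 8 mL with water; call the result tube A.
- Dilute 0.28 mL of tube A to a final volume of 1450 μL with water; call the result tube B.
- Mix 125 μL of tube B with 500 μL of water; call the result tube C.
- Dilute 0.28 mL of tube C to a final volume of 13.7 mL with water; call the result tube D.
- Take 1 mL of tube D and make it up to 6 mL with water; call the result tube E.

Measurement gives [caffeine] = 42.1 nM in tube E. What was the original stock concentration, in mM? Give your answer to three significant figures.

8.00 mM

Step 1: 320 μL brought to 8 mL → factor 8000/320 = 25
Step 2: 0.28 mL brought to 1450 μL → factor 1.45/0.28 = 5.1786
Step 3: 125 μL + 500 μL = 625 μL total → factor 625/125 = 5
Step 4: 0.28 mL brought to 13.7 mL → factor 13.7/0.28 = 48.929
Step 5: 1 mL brought to 6 mL → factor 6/1 = 6
Overall dilution factor = 25 × 5.1786 × 5 × 48.929 × 6 = 1.9004 × 10^5
Stock = 42.1 nM × 1.9004 × 10^5 = 8.000 × 10^6 nM = 8.00 mM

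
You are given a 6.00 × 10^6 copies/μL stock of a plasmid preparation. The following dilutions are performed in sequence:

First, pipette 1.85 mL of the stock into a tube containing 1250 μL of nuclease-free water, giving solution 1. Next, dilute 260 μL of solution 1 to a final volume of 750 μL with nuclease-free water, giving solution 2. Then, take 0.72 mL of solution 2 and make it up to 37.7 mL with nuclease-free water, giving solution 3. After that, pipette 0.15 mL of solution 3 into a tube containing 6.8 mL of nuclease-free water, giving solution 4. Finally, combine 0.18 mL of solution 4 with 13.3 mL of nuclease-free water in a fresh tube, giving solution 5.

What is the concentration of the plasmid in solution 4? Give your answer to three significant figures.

Step 1: 1.85 mL + 1250 μL = 3.1 mL total → factor 3.1/1.85 = 1.6757
Step 2: 260 μL brought to 750 μL → factor 750/260 = 2.8846
Step 3: 0.72 mL brought to 37.7 mL → factor 37.7/0.72 = 52.361
Step 4: 0.15 mL + 6.8 mL = 6.95 mL total → factor 6.95/0.15 = 46.333
Dilution factor through solution 4 = 1.6757 × 2.8846 × 52.361 × 46.333 = 11727
[solution 4] = 6.00 × 10^6 copies/μL / 11727 = 512 copies/μL

512 copies/μL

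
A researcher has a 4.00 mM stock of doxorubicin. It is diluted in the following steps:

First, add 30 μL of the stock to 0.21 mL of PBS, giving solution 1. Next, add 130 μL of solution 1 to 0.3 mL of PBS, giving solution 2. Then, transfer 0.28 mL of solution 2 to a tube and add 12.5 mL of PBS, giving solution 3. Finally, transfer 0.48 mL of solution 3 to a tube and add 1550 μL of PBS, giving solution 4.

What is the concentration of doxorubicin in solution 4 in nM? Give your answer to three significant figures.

Step 1: 30 μL + 0.21 mL = 240 μL total → factor 240/30 = 8
Step 2: 130 μL + 0.3 mL = 430 μL total → factor 430/130 = 3.3077
Step 3: 0.28 mL + 12.5 mL = 12.78 mL total → factor 12.78/0.28 = 45.643
Step 4: 0.48 mL + 1550 μL = 2.03 mL total → factor 2.03/0.48 = 4.2292
Overall dilution factor = 8 × 3.3077 × 45.643 × 4.2292 = 5107.9
Final = 4.00 mM / 5107.9 = 0.0007831 mM = 783 nM

783 nM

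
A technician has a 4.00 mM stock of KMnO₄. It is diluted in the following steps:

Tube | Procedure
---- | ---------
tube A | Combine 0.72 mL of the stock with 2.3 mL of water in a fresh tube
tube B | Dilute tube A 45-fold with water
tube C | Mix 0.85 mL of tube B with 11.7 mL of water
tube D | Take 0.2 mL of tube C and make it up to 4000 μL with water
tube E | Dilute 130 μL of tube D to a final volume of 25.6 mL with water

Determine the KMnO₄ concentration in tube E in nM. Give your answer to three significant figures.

Step 1: 0.72 mL + 2.3 mL = 3.02 mL total → factor 3.02/0.72 = 4.1944
Step 2: 45-fold → factor 45
Step 3: 0.85 mL + 11.7 mL = 12.55 mL total → factor 12.55/0.85 = 14.765
Step 4: 0.2 mL brought to 4000 μL → factor 4/0.2 = 20
Step 5: 130 μL brought to 25.6 mL → factor 25600/130 = 196.92
Overall dilution factor = 4.1944 × 45 × 14.765 × 20 × 196.92 = 1.0976 × 10^7
Final = 4.00 mM / 1.0976 × 10^7 = 3.644 × 10^-7 mM = 0.364 nM

0.364 nM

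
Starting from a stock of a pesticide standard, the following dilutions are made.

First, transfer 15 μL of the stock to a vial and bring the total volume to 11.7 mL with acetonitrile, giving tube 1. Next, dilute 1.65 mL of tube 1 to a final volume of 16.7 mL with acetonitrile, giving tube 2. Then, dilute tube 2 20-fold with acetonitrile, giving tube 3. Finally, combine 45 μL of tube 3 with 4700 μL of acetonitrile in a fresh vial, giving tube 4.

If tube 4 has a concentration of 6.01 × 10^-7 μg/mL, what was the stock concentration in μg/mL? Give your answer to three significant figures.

Step 1: 15 μL brought to 11.7 mL → factor 11700/15 = 780
Step 2: 1.65 mL brought to 16.7 mL → factor 16.7/1.65 = 10.121
Step 3: 20-fold → factor 20
Step 4: 45 μL + 4700 μL = 4745 μL total → factor 4745/45 = 105.44
Overall dilution factor = 780 × 10.121 × 20 × 105.44 = 1.6649 × 10^7
Stock = 6.01 × 10^-7 μg/mL × 1.6649 × 10^7 = 10.0 μg/mL

10.0 μg/mL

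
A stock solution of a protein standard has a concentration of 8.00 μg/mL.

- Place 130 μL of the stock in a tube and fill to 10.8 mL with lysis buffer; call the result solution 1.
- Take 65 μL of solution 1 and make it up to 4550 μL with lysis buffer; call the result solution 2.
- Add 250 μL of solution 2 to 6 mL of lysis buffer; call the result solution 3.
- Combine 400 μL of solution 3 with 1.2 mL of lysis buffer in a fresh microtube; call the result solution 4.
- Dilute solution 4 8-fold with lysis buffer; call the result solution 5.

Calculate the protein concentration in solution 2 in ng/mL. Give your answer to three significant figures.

Step 1: 130 μL brought to 10.8 mL → factor 10800/130 = 83.077
Step 2: 65 μL brought to 4550 μL → factor 4550/65 = 70
Dilution factor through solution 2 = 83.077 × 70 = 5815.4
[solution 2] = 8.00 μg/mL / 5815.4 = 0.001376 μg/mL = 1.38 ng/mL

1.38 ng/mL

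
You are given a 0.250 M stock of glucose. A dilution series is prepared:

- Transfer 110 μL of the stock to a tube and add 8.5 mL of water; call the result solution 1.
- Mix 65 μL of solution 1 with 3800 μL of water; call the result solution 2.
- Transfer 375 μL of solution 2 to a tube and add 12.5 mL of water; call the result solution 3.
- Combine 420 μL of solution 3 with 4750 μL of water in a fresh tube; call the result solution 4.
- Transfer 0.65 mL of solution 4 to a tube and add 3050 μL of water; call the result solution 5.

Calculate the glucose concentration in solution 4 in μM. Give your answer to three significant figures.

Step 1: 110 μL + 8.5 mL = 8610 μL total → factor 8610/110 = 78.273
Step 2: 65 μL + 3800 μL = 3865 μL total → factor 3865/65 = 59.462
Step 3: 375 μL + 12.5 mL = 12875 μL total → factor 12875/375 = 34.333
Step 4: 420 μL + 4750 μL = 5170 μL total → factor 5170/420 = 12.31
Dilution factor through solution 4 = 78.273 × 59.462 × 34.333 × 12.31 = 1.967 × 10^6
[solution 4] = 0.250 M / 1.967 × 10^6 = 1.271 × 10^-7 M = 0.127 μM

0.127 μM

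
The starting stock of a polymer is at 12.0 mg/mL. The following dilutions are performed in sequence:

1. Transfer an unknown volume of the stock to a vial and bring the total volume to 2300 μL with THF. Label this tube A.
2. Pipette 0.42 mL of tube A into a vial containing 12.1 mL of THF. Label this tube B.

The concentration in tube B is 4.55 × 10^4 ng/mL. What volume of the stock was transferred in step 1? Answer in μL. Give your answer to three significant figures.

260 μL

Step 1: v brought to 2300 μL → factor = 2300 μL/v
Step 2: 0.42 mL + 12.1 mL = 12.52 mL total → factor 12.52/0.42 = 29.81
Product of known-step factors = 29.81
Overall factor = 12.0 mg/mL / (4.55 × 10^4 ng/mL) = 263.74
Step-1 factor = 263.74 / 29.81 = 8.8474
v = 2300 μL / 8.8474 = 260 μL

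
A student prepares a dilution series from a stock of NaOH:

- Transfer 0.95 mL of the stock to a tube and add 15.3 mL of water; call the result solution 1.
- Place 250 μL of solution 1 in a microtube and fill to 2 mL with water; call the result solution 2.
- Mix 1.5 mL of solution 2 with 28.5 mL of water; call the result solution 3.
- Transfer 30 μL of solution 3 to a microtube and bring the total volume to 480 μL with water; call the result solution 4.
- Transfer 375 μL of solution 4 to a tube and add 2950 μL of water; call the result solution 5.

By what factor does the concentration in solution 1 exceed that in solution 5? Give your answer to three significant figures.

2.27 × 10^4

Step 1: 0.95 mL + 15.3 mL = 16.25 mL total → factor 16.25/0.95 = 17.105
Step 2: 250 μL brought to 2 mL → factor 2000/250 = 8
Step 3: 1.5 mL + 28.5 mL = 30 mL total → factor 30/1.5 = 20
Step 4: 30 μL brought to 480 μL → factor 480/30 = 16
Step 5: 375 μL + 2950 μL = 3325 μL total → factor 3325/375 = 8.8667
Dilution factor to solution 1 = 17.105; to solution 5 = 3.8827 × 10^5
[solution 1]/[solution 5] = (factor to solution 5)/(factor to solution 1) = 3.8827 × 10^5/17.105 = 2.27 × 10^4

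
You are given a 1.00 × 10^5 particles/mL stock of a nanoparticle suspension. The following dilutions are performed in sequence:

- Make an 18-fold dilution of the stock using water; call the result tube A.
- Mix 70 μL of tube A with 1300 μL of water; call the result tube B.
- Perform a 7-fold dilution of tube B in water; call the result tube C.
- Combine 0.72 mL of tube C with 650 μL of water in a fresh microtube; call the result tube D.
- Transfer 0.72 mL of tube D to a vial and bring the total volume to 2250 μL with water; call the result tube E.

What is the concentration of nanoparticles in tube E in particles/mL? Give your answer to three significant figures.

6.82 particles/mL

Step 1: 18-fold → factor 18
Step 2: 70 μL + 1300 μL = 1370 μL total → factor 1370/70 = 19.571
Step 3: 7-fold → factor 7
Step 4: 0.72 mL + 650 μL = 1.37 mL total → factor 1.37/0.72 = 1.9028
Step 5: 0.72 mL brought to 2250 μL → factor 2.25/0.72 = 3.125
Overall dilution factor = 18 × 19.571 × 7 × 1.9028 × 3.125 = 14663
Final = 1.00 × 10^5 particles/mL / 14663 = 6.82 particles/mL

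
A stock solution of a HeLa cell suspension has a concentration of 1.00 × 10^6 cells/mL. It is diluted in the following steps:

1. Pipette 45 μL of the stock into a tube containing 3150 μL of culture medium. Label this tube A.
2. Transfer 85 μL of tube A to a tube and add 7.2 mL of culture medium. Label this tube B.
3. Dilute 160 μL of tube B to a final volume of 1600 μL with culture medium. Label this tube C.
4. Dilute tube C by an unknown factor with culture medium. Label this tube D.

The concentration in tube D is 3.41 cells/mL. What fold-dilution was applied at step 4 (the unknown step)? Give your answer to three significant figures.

Step 1: 45 μL + 3150 μL = 3195 μL total → factor 3195/45 = 71
Step 2: 85 μL + 7.2 mL = 7285 μL total → factor 7285/85 = 85.706
Step 3: 160 μL brought to 1600 μL → factor 1600/160 = 10
Step 4: unknown factor x
Product of known-step factors = 60851
Overall factor = 1.00 × 10^6 cells/mL / (3.41 cells/mL) = 2.9326 × 10^5
x = 2.9326 × 10^5 / 60851 = 4.82

4.82-fold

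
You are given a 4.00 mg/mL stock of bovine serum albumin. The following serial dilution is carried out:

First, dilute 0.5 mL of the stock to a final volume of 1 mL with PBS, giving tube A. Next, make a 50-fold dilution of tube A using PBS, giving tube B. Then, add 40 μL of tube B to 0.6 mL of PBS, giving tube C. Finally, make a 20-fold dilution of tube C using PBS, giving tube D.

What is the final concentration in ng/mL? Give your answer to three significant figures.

Step 1: 0.5 mL brought to 1 mL → factor 1/0.5 = 2
Step 2: 50-fold → factor 50
Step 3: 40 μL + 0.6 mL = 640 μL total → factor 640/40 = 16
Step 4: 20-fold → factor 20
Overall dilution factor = 2 × 50 × 16 × 20 = 32000
Final = 4.00 mg/mL / 32000 = 0.0001250 mg/mL = 125 ng/mL

125 ng/mL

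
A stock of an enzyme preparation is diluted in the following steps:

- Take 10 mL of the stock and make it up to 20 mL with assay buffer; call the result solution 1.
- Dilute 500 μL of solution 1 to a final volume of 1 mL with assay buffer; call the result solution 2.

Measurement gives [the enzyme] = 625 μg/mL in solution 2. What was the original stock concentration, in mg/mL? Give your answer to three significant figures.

Step 1: 10 mL brought to 20 mL → factor 20/10 = 2
Step 2: 500 μL brought to 1 mL → factor 1000/500 = 2
Overall dilution factor = 2 × 2 = 4
Stock = 625 μg/mL × 4 = 2500 μg/mL = 2.50 mg/mL

2.50 mg/mL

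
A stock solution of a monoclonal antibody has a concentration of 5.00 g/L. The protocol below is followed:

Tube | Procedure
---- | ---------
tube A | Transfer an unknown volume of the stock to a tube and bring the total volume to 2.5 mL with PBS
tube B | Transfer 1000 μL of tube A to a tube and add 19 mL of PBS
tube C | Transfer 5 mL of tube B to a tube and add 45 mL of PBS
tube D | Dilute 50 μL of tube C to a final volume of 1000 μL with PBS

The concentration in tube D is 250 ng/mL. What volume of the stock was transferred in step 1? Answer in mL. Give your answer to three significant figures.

0.500 mL

Step 1: v brought to 2.5 mL → factor = 2.5 mL/v
Step 2: 1000 μL + 19 mL = 20000 μL total → factor 20000/1000 = 20
Step 3: 5 mL + 45 mL = 50 mL total → factor 50/5 = 10
Step 4: 50 μL brought to 1000 μL → factor 1000/50 = 20
Product of known-step factors = 4000
Overall factor = 5.00 g/L / (250 ng/mL) = 20000
Step-1 factor = 20000 / 4000 = 5
v = 2.5 mL / 5 = 0.500 mL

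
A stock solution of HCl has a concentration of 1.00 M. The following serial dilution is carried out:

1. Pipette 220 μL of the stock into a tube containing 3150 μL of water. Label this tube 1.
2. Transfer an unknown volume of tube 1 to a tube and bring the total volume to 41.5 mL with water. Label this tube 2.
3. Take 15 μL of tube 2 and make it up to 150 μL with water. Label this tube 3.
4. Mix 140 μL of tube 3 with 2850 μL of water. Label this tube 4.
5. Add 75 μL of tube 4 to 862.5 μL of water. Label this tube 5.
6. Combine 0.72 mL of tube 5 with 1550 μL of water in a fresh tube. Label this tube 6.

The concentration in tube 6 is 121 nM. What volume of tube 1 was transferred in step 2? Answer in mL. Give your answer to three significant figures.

0.647 mL

Step 1: 220 μL + 3150 μL = 3370 μL total → factor 3370/220 = 15.318
Step 2: v brought to 41.5 mL → factor = 41.5 mL/v
Step 3: 15 μL brought to 150 μL → factor 150/15 = 10
Step 4: 140 μL + 2850 μL = 2990 μL total → factor 2990/140 = 21.357
Step 5: 75 μL + 862.5 μL = 937.5 μL total → factor 937.5/75 = 12.5
Step 6: 0.72 mL + 1550 μL = 2.27 mL total → factor 2.27/0.72 = 3.1528
Product of known-step factors = 1.2893 × 10^5
Overall factor = 1.00 M / (121 nM) = 8.2645 × 10^6
Step-2 factor = 8.2645 × 10^6 / 1.2893 × 10^5 = 64.1
v = 41.5 mL / 64.1 = 0.647 mL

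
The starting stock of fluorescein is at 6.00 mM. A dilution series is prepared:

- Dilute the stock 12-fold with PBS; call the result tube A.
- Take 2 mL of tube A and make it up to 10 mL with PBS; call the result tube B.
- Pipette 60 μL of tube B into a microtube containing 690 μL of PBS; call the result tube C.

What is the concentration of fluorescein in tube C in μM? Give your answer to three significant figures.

Step 1: 12-fold → factor 12
Step 2: 2 mL brought to 10 mL → factor 10/2 = 5
Step 3: 60 μL + 690 μL = 750 μL total → factor 750/60 = 12.5
Overall dilution factor = 12 × 5 × 12.5 = 750
Final = 6.00 mM / 750 = 0.008000 mM = 8.00 μM

8.00 μM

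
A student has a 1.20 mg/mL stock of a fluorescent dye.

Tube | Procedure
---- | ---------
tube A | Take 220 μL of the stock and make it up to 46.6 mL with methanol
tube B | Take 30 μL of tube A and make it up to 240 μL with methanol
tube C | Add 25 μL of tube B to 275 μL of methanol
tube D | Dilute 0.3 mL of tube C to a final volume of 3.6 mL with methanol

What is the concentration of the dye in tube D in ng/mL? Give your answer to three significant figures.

Step 1: 220 μL brought to 46.6 mL → factor 46600/220 = 211.82
Step 2: 30 μL brought to 240 μL → factor 240/30 = 8
Step 3: 25 μL + 275 μL = 300 μL total → factor 300/25 = 12
Step 4: 0.3 mL brought to 3.6 mL → factor 3.6/0.3 = 12
Overall dilution factor = 211.82 × 8 × 12 × 12 = 2.4401 × 10^5
Final = 1.20 mg/mL / 2.4401 × 10^5 = 4.918 × 10^-6 mg/mL = 4.92 ng/mL

4.92 ng/mL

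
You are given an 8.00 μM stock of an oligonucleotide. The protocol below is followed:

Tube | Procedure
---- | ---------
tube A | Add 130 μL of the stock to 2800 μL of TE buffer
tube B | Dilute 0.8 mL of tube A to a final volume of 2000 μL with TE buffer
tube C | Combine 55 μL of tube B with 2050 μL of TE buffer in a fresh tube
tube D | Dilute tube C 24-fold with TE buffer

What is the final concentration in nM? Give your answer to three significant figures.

Step 1: 130 μL + 2800 μL = 2930 μL total → factor 2930/130 = 22.538
Step 2: 0.8 mL brought to 2000 μL → factor 2/0.8 = 2.5
Step 3: 55 μL + 2050 μL = 2105 μL total → factor 2105/55 = 38.273
Step 4: 24-fold → factor 24
Overall dilution factor = 22.538 × 2.5 × 38.273 × 24 = 51757
Final = 8.00 μM / 51757 = 0.0001546 μM = 0.155 nM

0.155 nM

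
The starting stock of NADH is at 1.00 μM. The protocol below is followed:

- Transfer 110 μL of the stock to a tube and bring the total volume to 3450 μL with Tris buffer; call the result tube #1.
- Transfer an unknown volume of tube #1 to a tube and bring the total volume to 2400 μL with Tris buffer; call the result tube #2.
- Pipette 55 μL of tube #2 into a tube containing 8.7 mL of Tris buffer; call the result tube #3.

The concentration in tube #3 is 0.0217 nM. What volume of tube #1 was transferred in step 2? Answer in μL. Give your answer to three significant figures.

Step 1: 110 μL brought to 3450 μL → factor 3450/110 = 31.364
Step 2: v brought to 2400 μL → factor = 2400 μL/v
Step 3: 55 μL + 8.7 mL = 8755 μL total → factor 8755/55 = 159.18
Product of known-step factors = 4992.5
Overall factor = 1.00 μM / (0.0217 nM) = 46083
Step-2 factor = 46083 / 4992.5 = 9.2304
v = 2400 μL / 9.2304 = 260 μL

260 μL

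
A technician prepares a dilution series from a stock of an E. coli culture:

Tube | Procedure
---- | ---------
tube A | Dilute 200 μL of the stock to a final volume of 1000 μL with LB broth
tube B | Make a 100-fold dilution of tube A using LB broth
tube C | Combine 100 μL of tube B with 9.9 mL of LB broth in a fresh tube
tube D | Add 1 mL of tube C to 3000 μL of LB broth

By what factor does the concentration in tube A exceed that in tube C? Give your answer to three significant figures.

1.00 × 10^4

Step 1: 200 μL brought to 1000 μL → factor 1000/200 = 5
Step 2: 100-fold → factor 100
Step 3: 100 μL + 9.9 mL = 10000 μL total → factor 10000/100 = 100
Dilution factor to tube A = 5; to tube C = 50000
[tube A]/[tube C] = (factor to tube C)/(factor to tube A) = 50000/5 = 1.00 × 10^4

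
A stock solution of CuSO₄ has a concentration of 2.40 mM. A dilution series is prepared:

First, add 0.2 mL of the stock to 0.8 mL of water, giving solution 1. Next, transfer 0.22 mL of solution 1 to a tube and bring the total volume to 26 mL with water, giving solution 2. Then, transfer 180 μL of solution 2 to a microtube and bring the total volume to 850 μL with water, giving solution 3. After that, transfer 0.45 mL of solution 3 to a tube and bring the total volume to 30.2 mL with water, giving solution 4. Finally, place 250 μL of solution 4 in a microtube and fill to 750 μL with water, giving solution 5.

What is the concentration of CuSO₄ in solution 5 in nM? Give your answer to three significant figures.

4.27 nM

Step 1: 0.2 mL + 0.8 mL = 1 mL total → factor 1/0.2 = 5
Step 2: 0.22 mL brought to 26 mL → factor 26/0.22 = 118.18
Step 3: 180 μL brought to 850 μL → factor 850/180 = 4.7222
Step 4: 0.45 mL brought to 30.2 mL → factor 30.2/0.45 = 67.111
Step 5: 250 μL brought to 750 μL → factor 750/250 = 3
Overall dilution factor = 5 × 118.18 × 4.7222 × 67.111 × 3 = 5.618 × 10^5
Final = 2.40 mM / 5.618 × 10^5 = 4.272 × 10^-6 mM = 4.27 nM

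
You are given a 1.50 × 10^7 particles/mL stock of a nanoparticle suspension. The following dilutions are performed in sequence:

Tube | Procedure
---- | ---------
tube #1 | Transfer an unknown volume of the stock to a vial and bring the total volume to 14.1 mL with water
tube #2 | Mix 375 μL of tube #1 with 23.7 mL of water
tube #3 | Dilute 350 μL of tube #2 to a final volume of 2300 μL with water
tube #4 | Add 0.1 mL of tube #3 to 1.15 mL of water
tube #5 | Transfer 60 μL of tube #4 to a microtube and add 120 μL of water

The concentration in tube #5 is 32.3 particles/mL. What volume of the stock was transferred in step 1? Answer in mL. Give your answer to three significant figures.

0.480 mL

Step 1: v brought to 14.1 mL → factor = 14.1 mL/v
Step 2: 375 μL + 23.7 mL = 24075 μL total → factor 24075/375 = 64.2
Step 3: 350 μL brought to 2300 μL → factor 2300/350 = 6.5714
Step 4: 0.1 mL + 1.15 mL = 1.25 mL total → factor 1.25/0.1 = 12.5
Step 5: 60 μL + 120 μL = 180 μL total → factor 180/60 = 3
Product of known-step factors = 15821
Overall factor = 1.50 × 10^7 particles/mL / (32.3 particles/mL) = 4.644 × 10^5
Step-1 factor = 4.644 × 10^5 / 15821 = 29.354
v = 14.1 mL / 29.354 = 0.480 mL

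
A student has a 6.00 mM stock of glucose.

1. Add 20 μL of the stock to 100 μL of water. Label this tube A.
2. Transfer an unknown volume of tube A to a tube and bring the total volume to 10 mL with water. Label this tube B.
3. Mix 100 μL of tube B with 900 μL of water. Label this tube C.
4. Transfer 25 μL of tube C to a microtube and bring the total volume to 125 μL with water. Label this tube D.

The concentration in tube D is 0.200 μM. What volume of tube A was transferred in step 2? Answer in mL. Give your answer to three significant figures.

0.100 mL

Step 1: 20 μL + 100 μL = 120 μL total → factor 120/20 = 6
Step 2: v brought to 10 mL → factor = 10 mL/v
Step 3: 100 μL + 900 μL = 1000 μL total → factor 1000/100 = 10
Step 4: 25 μL brought to 125 μL → factor 125/25 = 5
Product of known-step factors = 300
Overall factor = 6.00 mM / (0.200 μM) = 30000
Step-2 factor = 30000 / 300 = 100
v = 10 mL / 100 = 0.100 mL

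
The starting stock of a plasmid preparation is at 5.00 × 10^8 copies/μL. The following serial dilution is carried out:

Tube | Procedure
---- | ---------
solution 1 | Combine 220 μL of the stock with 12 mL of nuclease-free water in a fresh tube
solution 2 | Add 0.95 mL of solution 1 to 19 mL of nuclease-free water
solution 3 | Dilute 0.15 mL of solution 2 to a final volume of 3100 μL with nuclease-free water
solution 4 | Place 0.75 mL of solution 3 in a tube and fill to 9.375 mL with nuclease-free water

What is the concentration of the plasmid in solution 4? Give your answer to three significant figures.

1.66 × 10^3 copies/μL

Step 1: 220 μL + 12 mL = 12220 μL total → factor 12220/220 = 55.545
Step 2: 0.95 mL + 19 mL = 19.95 mL total → factor 19.95/0.95 = 21
Step 3: 0.15 mL brought to 3100 μL → factor 3.1/0.15 = 20.667
Step 4: 0.75 mL brought to 9.375 mL → factor 9.375/0.75 = 12.5
Overall dilution factor = 55.545 × 21 × 20.667 × 12.5 = 3.0133 × 10^5
Final = 5.00 × 10^8 copies/μL / 3.0133 × 10^5 = 1.66 × 10^3 copies/μL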